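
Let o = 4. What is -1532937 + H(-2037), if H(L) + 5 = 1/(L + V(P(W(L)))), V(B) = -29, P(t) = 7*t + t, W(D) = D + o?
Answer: -3167058173/2066 ≈ -1.5329e+6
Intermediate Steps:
W(D) = 4 + D (W(D) = D + 4 = 4 + D)
P(t) = 8*t
H(L) = -5 + 1/(-29 + L) (H(L) = -5 + 1/(L - 29) = -5 + 1/(-29 + L))
-1532937 + H(-2037) = -1532937 + (146 - 5*(-2037))/(-29 - 2037) = -1532937 + (146 + 10185)/(-2066) = -1532937 - 1/2066*10331 = -1532937 - 10331/2066 = -3167058173/2066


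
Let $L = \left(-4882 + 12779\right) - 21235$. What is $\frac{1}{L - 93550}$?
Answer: $- \frac{1}{106888} \approx -9.3556 \cdot 10^{-6}$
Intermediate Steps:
$L = -13338$ ($L = 7897 - 21235 = -13338$)
$\frac{1}{L - 93550} = \frac{1}{-13338 - 93550} = \frac{1}{-106888} = - \frac{1}{106888}$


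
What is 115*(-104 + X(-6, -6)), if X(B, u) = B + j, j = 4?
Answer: -12190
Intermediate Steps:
X(B, u) = 4 + B (X(B, u) = B + 4 = 4 + B)
115*(-104 + X(-6, -6)) = 115*(-104 + (4 - 6)) = 115*(-104 - 2) = 115*(-106) = -12190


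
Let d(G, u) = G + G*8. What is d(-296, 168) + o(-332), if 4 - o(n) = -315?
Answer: -2345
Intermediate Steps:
o(n) = 319 (o(n) = 4 - 1*(-315) = 4 + 315 = 319)
d(G, u) = 9*G (d(G, u) = G + 8*G = 9*G)
d(-296, 168) + o(-332) = 9*(-296) + 319 = -2664 + 319 = -2345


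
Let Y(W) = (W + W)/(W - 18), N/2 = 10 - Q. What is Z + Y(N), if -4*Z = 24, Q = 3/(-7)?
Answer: 43/5 ≈ 8.6000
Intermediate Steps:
Q = -3/7 (Q = 3*(-⅐) = -3/7 ≈ -0.42857)
Z = -6 (Z = -¼*24 = -6)
N = 146/7 (N = 2*(10 - 1*(-3/7)) = 2*(10 + 3/7) = 2*(73/7) = 146/7 ≈ 20.857)
Y(W) = 2*W/(-18 + W) (Y(W) = (2*W)/(-18 + W) = 2*W/(-18 + W))
Z + Y(N) = -6 + 2*(146/7)/(-18 + 146/7) = -6 + 2*(146/7)/(20/7) = -6 + 2*(146/7)*(7/20) = -6 + 73/5 = 43/5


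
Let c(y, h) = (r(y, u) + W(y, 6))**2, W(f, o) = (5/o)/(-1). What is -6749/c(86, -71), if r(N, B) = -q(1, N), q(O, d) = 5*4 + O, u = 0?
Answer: -242964/17161 ≈ -14.158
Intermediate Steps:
W(f, o) = -5/o (W(f, o) = (5/o)*(-1) = -5/o)
q(O, d) = 20 + O
r(N, B) = -21 (r(N, B) = -(20 + 1) = -1*21 = -21)
c(y, h) = 17161/36 (c(y, h) = (-21 - 5/6)**2 = (-131/6)**2 = 17161/36)
-6749/c(86, -71) = -6749/17161/36 = -6749*36/17161 = -242964/17161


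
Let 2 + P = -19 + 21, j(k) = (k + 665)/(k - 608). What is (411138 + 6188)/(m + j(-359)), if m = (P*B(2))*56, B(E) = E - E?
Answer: -201777121/153 ≈ -1.3188e+6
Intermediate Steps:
B(E) = 0
j(k) = (665 + k)/(-608 + k)
P = 0 (P = -2 + (-19 + 21) = -2 + 2 = 0)
m = 0 (m = (0*0)*56 = 0*56 = 0)
(411138 + 6188)/(m + j(-359)) = (411138 + 6188)/(0 + (665 - 359)/(-608 - 359)) = 417326/(0 + 306/(-967)) = 417326/(0 - 1/967*306) = 417326/(0 - 306/967) = 417326/(-306/967) = 417326*(-967/306) = -201777121/153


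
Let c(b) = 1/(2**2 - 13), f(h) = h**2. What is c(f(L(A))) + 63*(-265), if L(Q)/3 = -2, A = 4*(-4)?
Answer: -150256/9 ≈ -16695.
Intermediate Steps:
A = -16
L(Q) = -6 (L(Q) = 3*(-2) = -6)
c(b) = -1/9 (c(b) = 1/(4 - 13) = 1/(-9) = -1/9)
c(f(L(A))) + 63*(-265) = -1/9 + 63*(-265) = -1/9 - 16695 = -150256/9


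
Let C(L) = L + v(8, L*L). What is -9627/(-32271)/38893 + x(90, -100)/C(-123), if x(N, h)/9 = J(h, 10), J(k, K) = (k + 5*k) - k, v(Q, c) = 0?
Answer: 627558133069/17153252041 ≈ 36.585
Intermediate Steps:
J(k, K) = 5*k (J(k, K) = 6*k - k = 5*k)
x(N, h) = 45*h (x(N, h) = 9*(5*h) = 45*h)
C(L) = L (C(L) = L + 0 = L)
-9627/(-32271)/38893 + x(90, -100)/C(-123) = -9627/(-32271)/38893 + (45*(-100))/(-123) = -9627*(-1/32271)*(1/38893) - 4500*(-1/123) = (3209/10757)*(1/38893) + 1500/41 = 3209/418372001 + 1500/41 = 627558133069/17153252041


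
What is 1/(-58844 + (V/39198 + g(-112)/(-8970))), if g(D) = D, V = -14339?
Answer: -19533670/1149446179183 ≈ -1.6994e-5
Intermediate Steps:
1/(-58844 + (V/39198 + g(-112)/(-8970))) = 1/(-58844 + (-14339/39198 - 112/(-8970))) = 1/(-58844 + (-14339*1/39198 - 112*(-1/8970))) = 1/(-58844 + (-14339/39198 + 56/4485)) = 1/(-58844 - 6901703/19533670) = 1/(-1149446179183/19533670) = -19533670/1149446179183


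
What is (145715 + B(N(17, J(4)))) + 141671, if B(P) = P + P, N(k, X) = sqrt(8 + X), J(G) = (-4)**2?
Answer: 287386 + 4*sqrt(6) ≈ 2.8740e+5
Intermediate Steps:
J(G) = 16
B(P) = 2*P
(145715 + B(N(17, J(4)))) + 141671 = (145715 + 2*sqrt(8 + 16)) + 141671 = (145715 + 2*sqrt(24)) + 141671 = (145715 + 2*(2*sqrt(6))) + 141671 = (145715 + 4*sqrt(6)) + 141671 = 287386 + 4*sqrt(6)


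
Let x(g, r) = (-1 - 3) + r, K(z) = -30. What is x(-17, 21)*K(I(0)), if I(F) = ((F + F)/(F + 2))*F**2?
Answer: -510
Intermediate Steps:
I(F) = 2*F**3/(2 + F) (I(F) = ((2*F)/(2 + F))*F**2 = (2*F/(2 + F))*F**2 = 2*F**3/(2 + F))
x(g, r) = -4 + r
x(-17, 21)*K(I(0)) = (-4 + 21)*(-30) = 17*(-30) = -510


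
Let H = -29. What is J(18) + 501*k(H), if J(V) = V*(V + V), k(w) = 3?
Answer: 2151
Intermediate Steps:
J(V) = 2*V² (J(V) = V*(2*V) = 2*V²)
J(18) + 501*k(H) = 2*18² + 501*3 = 2*324 + 1503 = 648 + 1503 = 2151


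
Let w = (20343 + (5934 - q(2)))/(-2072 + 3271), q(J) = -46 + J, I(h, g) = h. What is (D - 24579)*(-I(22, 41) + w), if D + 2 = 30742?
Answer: -351177/1199 ≈ -292.89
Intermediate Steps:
D = 30740 (D = -2 + 30742 = 30740)
w = 26321/1199 (w = (20343 + (5934 - (-46 + 2)))/(-2072 + 3271) = (20343 + (5934 - 1*(-44)))/1199 = (20343 + (5934 + 44))*(1/1199) = (20343 + 5978)*(1/1199) = 26321*(1/1199) = 26321/1199 ≈ 21.952)
(D - 24579)*(-I(22, 41) + w) = (30740 - 24579)*(-1*22 + 26321/1199) = 6161*(-22 + 26321/1199) = 6161*(-57/1199) = -351177/1199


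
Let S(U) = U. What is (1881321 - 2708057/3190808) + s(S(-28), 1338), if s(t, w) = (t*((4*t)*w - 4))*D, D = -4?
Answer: -47552611141249/3190808 ≈ -1.4903e+7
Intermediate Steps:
s(t, w) = -4*t*(-4 + 4*t*w) (s(t, w) = (t*((4*t)*w - 4))*(-4) = (t*(4*t*w - 4))*(-4) = (t*(-4 + 4*t*w))*(-4) = -4*t*(-4 + 4*t*w))
(1881321 - 2708057/3190808) + s(S(-28), 1338) = (1881321 - 2708057/3190808) + 16*(-28)*(1 - 1*(-28)*1338) = (1881321 - 2708057*1/3190808) + 16*(-28)*(1 + 37464) = (1881321 - 2708057/3190808) + 16*(-28)*37465 = 6002931389311/3190808 - 16784320 = -47552611141249/3190808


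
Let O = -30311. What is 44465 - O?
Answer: 74776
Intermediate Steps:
44465 - O = 44465 - 1*(-30311) = 44465 + 30311 = 74776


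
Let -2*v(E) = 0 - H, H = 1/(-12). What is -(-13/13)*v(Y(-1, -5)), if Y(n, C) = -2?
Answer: -1/24 ≈ -0.041667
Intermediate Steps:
H = -1/12 ≈ -0.083333
v(E) = -1/24 (v(E) = -(0 - 1*(-1/12))/2 = -(0 + 1/12)/2 = -1/2*1/12 = -1/24)
-(-13/13)*v(Y(-1, -5)) = -(-13/13)*(-1)/24 = -(-13*1/13)*(-1)/24 = -(-1)*(-1)/24 = -1*1/24 = -1/24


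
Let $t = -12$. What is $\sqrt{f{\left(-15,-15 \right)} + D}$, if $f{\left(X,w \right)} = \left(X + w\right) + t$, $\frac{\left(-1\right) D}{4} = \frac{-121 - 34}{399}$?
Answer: $\frac{i \sqrt{6439062}}{399} \approx 6.3597 i$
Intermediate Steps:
$D = \frac{620}{399}$ ($D = - 4 \frac{-121 - 34}{399} = - 4 \left(\left(-155\right) \frac{1}{399}\right) = \left(-4\right) \left(- \frac{155}{399}\right) = \frac{620}{399} \approx 1.5539$)
$f{\left(X,w \right)} = -12 + X + w$ ($f{\left(X,w \right)} = \left(X + w\right) - 12 = -12 + X + w$)
$\sqrt{f{\left(-15,-15 \right)} + D} = \sqrt{\left(-12 - 15 - 15\right) + \frac{620}{399}} = \sqrt{-42 + \frac{620}{399}} = \sqrt{- \frac{16138}{399}} = \frac{i \sqrt{6439062}}{399}$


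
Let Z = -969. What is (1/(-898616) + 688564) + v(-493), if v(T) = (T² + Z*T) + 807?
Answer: 1267171670391/898616 ≈ 1.4101e+6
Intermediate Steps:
v(T) = 807 + T² - 969*T (v(T) = (T² - 969*T) + 807 = 807 + T² - 969*T)
(1/(-898616) + 688564) + v(-493) = (1/(-898616) + 688564) + (807 + (-493)² - 969*(-493)) = (-1/898616 + 688564) + (807 + 243049 + 477717) = 618754627423/898616 + 721573 = 1267171670391/898616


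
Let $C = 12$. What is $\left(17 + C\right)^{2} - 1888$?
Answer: $-1047$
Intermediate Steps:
$\left(17 + C\right)^{2} - 1888 = \left(17 + 12\right)^{2} - 1888 = 29^{2} - 1888 = 841 - 1888 = -1047$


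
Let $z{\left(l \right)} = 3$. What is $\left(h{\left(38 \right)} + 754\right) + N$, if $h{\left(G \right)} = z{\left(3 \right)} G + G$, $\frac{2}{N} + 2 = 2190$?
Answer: $\frac{991165}{1094} \approx 906.0$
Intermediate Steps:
$N = \frac{1}{1094}$ ($N = \frac{2}{-2 + 2190} = \frac{2}{2188} = 2 \cdot \frac{1}{2188} = \frac{1}{1094} \approx 0.00091408$)
$h{\left(G \right)} = 4 G$ ($h{\left(G \right)} = 3 G + G = 4 G$)
$\left(h{\left(38 \right)} + 754\right) + N = \left(4 \cdot 38 + 754\right) + \frac{1}{1094} = \left(152 + 754\right) + \frac{1}{1094} = 906 + \frac{1}{1094} = \frac{991165}{1094}$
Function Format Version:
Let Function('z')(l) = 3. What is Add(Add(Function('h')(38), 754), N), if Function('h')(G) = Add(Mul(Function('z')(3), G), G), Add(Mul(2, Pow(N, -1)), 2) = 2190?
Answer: Rational(991165, 1094) ≈ 906.00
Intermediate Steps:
N = Rational(1, 1094) (N = Mul(2, Pow(Add(-2, 2190), -1)) = Mul(2, Pow(2188, -1)) = Mul(2, Rational(1, 2188)) = Rational(1, 1094) ≈ 0.00091408)
Function('h')(G) = Mul(4, G) (Function('h')(G) = Add(Mul(3, G), G) = Mul(4, G))
Add(Add(Function('h')(38), 754), N) = Add(Add(Mul(4, 38), 754), Rational(1, 1094)) = Add(Add(152, 754), Rational(1, 1094)) = Add(906, Rational(1, 1094)) = Rational(991165, 1094)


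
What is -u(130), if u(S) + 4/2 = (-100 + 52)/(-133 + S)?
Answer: -14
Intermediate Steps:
u(S) = -2 - 48/(-133 + S) (u(S) = -2 + (-100 + 52)/(-133 + S) = -2 - 48/(-133 + S))
-u(130) = -2*(109 - 1*130)/(-133 + 130) = -2*(109 - 130)/(-3) = -2*(-1)*(-21)/3 = -1*14 = -14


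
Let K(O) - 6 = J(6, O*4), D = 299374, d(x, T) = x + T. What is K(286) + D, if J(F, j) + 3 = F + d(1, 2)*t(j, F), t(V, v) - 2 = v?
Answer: 299407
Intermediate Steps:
d(x, T) = T + x
t(V, v) = 2 + v
J(F, j) = 3 + 4*F (J(F, j) = -3 + (F + (2 + 1)*(2 + F)) = -3 + (F + 3*(2 + F)) = -3 + (F + (6 + 3*F)) = -3 + (6 + 4*F) = 3 + 4*F)
K(O) = 33 (K(O) = 6 + (3 + 4*6) = 6 + (3 + 24) = 6 + 27 = 33)
K(286) + D = 33 + 299374 = 299407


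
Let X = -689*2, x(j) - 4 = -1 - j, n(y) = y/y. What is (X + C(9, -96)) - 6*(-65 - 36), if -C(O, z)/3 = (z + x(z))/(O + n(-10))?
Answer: -7729/10 ≈ -772.90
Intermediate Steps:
n(y) = 1
x(j) = 3 - j (x(j) = 4 + (-1 - j) = 3 - j)
C(O, z) = -9/(1 + O) (C(O, z) = -3*(z + (3 - z))/(O + 1) = -9/(1 + O))
X = -1378
(X + C(9, -96)) - 6*(-65 - 36) = (-1378 - 9/(1 + 9)) - 6*(-65 - 36) = (-1378 - 9/10) - 6*(-101) = (-1378 - 9*⅒) + 606 = (-1378 - 9/10) + 606 = -13789/10 + 606 = -7729/10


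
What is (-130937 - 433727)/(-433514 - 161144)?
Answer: 282332/297329 ≈ 0.94956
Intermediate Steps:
(-130937 - 433727)/(-433514 - 161144) = -564664/(-594658) = -564664*(-1/594658) = 282332/297329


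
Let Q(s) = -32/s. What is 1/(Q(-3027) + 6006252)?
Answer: 3027/18180924836 ≈ 1.6649e-7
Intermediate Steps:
1/(Q(-3027) + 6006252) = 1/(-32/(-3027) + 6006252) = 1/(-32*(-1/3027) + 6006252) = 1/(32/3027 + 6006252) = 1/(18180924836/3027) = 3027/18180924836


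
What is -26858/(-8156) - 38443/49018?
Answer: 125373042/49973851 ≈ 2.5088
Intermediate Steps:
-26858/(-8156) - 38443/49018 = -26858*(-1/8156) - 38443*1/49018 = 13429/4078 - 38443/49018 = 125373042/49973851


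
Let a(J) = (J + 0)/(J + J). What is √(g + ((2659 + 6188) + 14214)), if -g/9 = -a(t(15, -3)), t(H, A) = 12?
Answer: √92262/2 ≈ 151.87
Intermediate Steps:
a(J) = ½ (a(J) = J/((2*J)) = J*(1/(2*J)) = ½)
g = 9/2 (g = -(-9)/2 = -9*(-½) = 9/2 ≈ 4.5000)
√(g + ((2659 + 6188) + 14214)) = √(9/2 + ((2659 + 6188) + 14214)) = √(9/2 + (8847 + 14214)) = √(9/2 + 23061) = √(46131/2) = √92262/2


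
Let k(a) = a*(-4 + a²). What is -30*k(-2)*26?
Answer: 0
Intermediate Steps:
-30*k(-2)*26 = -(-60)*(-4 + (-2)²)*26 = -(-60)*(-4 + 4)*26 = -(-60)*0*26 = -30*0*26 = 0*26 = 0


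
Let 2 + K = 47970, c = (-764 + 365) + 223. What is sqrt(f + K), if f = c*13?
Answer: 4*sqrt(2855) ≈ 213.73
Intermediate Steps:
c = -176 (c = -399 + 223 = -176)
K = 47968 (K = -2 + 47970 = 47968)
f = -2288 (f = -176*13 = -2288)
sqrt(f + K) = sqrt(-2288 + 47968) = sqrt(45680) = 4*sqrt(2855)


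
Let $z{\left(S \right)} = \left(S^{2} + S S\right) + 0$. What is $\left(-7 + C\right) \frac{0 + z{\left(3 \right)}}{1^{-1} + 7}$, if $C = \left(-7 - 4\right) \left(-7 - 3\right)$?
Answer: $\frac{927}{4} \approx 231.75$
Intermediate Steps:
$z{\left(S \right)} = 2 S^{2}$ ($z{\left(S \right)} = \left(S^{2} + S^{2}\right) + 0 = 2 S^{2} + 0 = 2 S^{2}$)
$C = 110$ ($C = \left(-11\right) \left(-10\right) = 110$)
$\left(-7 + C\right) \frac{0 + z{\left(3 \right)}}{1^{-1} + 7} = \left(-7 + 110\right) \frac{0 + 2 \cdot 3^{2}}{1^{-1} + 7} = 103 \frac{0 + 2 \cdot 9}{1 + 7} = 103 \frac{0 + 18}{8} = 103 \cdot 18 \cdot \frac{1}{8} = 103 \cdot \frac{9}{4} = \frac{927}{4}$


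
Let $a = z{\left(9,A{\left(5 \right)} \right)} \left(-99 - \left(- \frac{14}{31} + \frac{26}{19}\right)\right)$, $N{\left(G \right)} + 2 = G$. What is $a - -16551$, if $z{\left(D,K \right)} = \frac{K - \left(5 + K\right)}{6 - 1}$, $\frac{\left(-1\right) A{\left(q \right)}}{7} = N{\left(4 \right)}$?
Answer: $\frac{9807390}{589} \approx 16651.0$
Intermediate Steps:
$N{\left(G \right)} = -2 + G$
$A{\left(q \right)} = -14$ ($A{\left(q \right)} = - 7 \left(-2 + 4\right) = \left(-7\right) 2 = -14$)
$z{\left(D,K \right)} = -1$ ($z{\left(D,K \right)} = - \frac{5}{5} = \left(-5\right) \frac{1}{5} = -1$)
$a = \frac{58851}{589}$ ($a = - (-99 - \left(- \frac{14}{31} + \frac{26}{19}\right)) = - (-99 - \frac{540}{589}) = \left(-1\right) \left(- \frac{58851}{589}\right) = \frac{58851}{589} \approx 99.917$)
$a - -16551 = \frac{58851}{589} - -16551 = \frac{58851}{589} + 16551 = \frac{9807390}{589}$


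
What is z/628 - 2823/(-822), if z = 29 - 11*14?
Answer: 278349/86036 ≈ 3.2353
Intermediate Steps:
z = -125 (z = 29 - 154 = -125)
z/628 - 2823/(-822) = -125/628 - 2823/(-822) = -125*1/628 - 2823*(-1/822) = -125/628 + 941/274 = 278349/86036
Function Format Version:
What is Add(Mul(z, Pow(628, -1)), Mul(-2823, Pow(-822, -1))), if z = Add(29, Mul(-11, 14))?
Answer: Rational(278349, 86036) ≈ 3.2353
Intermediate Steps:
z = -125 (z = Add(29, -154) = -125)
Add(Mul(z, Pow(628, -1)), Mul(-2823, Pow(-822, -1))) = Add(Mul(-125, Pow(628, -1)), Mul(-2823, Pow(-822, -1))) = Add(Mul(-125, Rational(1, 628)), Mul(-2823, Rational(-1, 822))) = Add(Rational(-125, 628), Rational(941, 274)) = Rational(278349, 86036)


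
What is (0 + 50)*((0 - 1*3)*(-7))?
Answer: 1050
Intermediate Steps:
(0 + 50)*((0 - 1*3)*(-7)) = 50*((0 - 3)*(-7)) = 50*(-3*(-7)) = 50*21 = 1050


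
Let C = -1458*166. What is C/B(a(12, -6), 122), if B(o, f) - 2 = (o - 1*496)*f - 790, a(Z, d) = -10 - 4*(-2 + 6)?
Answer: 60507/16118 ≈ 3.7540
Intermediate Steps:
a(Z, d) = -26 (a(Z, d) = -10 - 4*4 = -10 - 1*16 = -10 - 16 = -26)
B(o, f) = -788 + f*(-496 + o) (B(o, f) = 2 + ((o - 1*496)*f - 790) = 2 + ((o - 496)*f - 790) = 2 + ((-496 + o)*f - 790) = 2 + (f*(-496 + o) - 790) = 2 + (-790 + f*(-496 + o)) = -788 + f*(-496 + o))
C = -242028
C/B(a(12, -6), 122) = -242028/(-788 - 496*122 + 122*(-26)) = -242028/(-788 - 60512 - 3172) = -242028/(-64472) = -242028*(-1/64472) = 60507/16118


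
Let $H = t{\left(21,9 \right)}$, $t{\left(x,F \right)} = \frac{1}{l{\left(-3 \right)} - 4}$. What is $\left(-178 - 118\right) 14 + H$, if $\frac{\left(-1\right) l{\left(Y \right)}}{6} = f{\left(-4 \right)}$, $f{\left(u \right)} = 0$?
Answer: $- \frac{16577}{4} \approx -4144.3$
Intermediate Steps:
$l{\left(Y \right)} = 0$ ($l{\left(Y \right)} = \left(-6\right) 0 = 0$)
$t{\left(x,F \right)} = - \frac{1}{4}$ ($t{\left(x,F \right)} = \frac{1}{0 - 4} = \frac{1}{-4} = - \frac{1}{4}$)
$H = - \frac{1}{4} \approx -0.25$
$\left(-178 - 118\right) 14 + H = \left(-178 - 118\right) 14 - \frac{1}{4} = \left(-296\right) 14 - \frac{1}{4} = -4144 - \frac{1}{4} = - \frac{16577}{4}$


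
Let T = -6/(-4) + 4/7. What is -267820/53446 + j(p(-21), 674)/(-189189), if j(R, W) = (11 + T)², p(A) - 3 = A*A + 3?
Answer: -551824169843/110101859868 ≈ -5.0119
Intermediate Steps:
T = 29/14 (T = -6*(-¼) + 4*(⅐) = 3/2 + 4/7 = 29/14 ≈ 2.0714)
p(A) = 6 + A² (p(A) = 3 + (A*A + 3) = 3 + (A² + 3) = 3 + (3 + A²) = 6 + A²)
j(R, W) = 33489/196 (j(R, W) = (11 + 29/14)² = (183/14)² = 33489/196)
-267820/53446 + j(p(-21), 674)/(-189189) = -267820/53446 + (33489/196)/(-189189) = -267820*1/53446 + (33489/196)*(-1/189189) = -133910/26723 - 3721/4120116 = -551824169843/110101859868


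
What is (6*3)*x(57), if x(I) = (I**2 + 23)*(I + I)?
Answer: 6714144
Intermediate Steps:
x(I) = 2*I*(23 + I**2) (x(I) = (23 + I**2)*(2*I) = 2*I*(23 + I**2))
(6*3)*x(57) = (6*3)*(2*57*(23 + 57**2)) = 18*(2*57*(23 + 3249)) = 18*(2*57*3272) = 18*373008 = 6714144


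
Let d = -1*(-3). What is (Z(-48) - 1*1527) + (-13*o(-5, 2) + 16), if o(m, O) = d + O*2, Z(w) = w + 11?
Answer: -1639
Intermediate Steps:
d = 3
Z(w) = 11 + w
o(m, O) = 3 + 2*O (o(m, O) = 3 + O*2 = 3 + 2*O)
(Z(-48) - 1*1527) + (-13*o(-5, 2) + 16) = ((11 - 48) - 1*1527) + (-13*(3 + 2*2) + 16) = (-37 - 1527) + (-13*(3 + 4) + 16) = -1564 + (-13*7 + 16) = -1564 + (-91 + 16) = -1564 - 75 = -1639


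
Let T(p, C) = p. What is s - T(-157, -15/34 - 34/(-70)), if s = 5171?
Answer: 5328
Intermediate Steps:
s - T(-157, -15/34 - 34/(-70)) = 5171 - 1*(-157) = 5171 + 157 = 5328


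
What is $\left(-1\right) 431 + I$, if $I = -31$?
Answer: $-462$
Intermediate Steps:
$\left(-1\right) 431 + I = \left(-1\right) 431 - 31 = -431 - 31 = -462$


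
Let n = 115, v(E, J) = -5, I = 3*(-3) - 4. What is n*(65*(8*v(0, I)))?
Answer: -299000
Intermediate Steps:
I = -13 (I = -9 - 4 = -13)
n*(65*(8*v(0, I))) = 115*(65*(8*(-5))) = 115*(65*(-40)) = 115*(-2600) = -299000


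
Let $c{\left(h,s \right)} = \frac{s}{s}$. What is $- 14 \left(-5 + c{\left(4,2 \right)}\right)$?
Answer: $56$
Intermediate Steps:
$c{\left(h,s \right)} = 1$
$- 14 \left(-5 + c{\left(4,2 \right)}\right) = - 14 \left(-5 + 1\right) = \left(-14\right) \left(-4\right) = 56$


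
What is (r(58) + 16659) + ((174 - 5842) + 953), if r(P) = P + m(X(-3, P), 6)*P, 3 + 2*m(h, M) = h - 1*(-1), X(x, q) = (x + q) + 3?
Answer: 13626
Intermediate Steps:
X(x, q) = 3 + q + x (X(x, q) = (q + x) + 3 = 3 + q + x)
m(h, M) = -1 + h/2 (m(h, M) = -3/2 + (h - 1*(-1))/2 = -3/2 + (h + 1)/2 = -3/2 + (1 + h)/2 = -3/2 + (½ + h/2) = -1 + h/2)
r(P) = P + P*(-1 + P/2) (r(P) = P + (-1 + (3 + P - 3)/2)*P = P + (-1 + P/2)*P = P + P*(-1 + P/2))
(r(58) + 16659) + ((174 - 5842) + 953) = ((½)*58² + 16659) + ((174 - 5842) + 953) = ((½)*3364 + 16659) + (-5668 + 953) = (1682 + 16659) - 4715 = 18341 - 4715 = 13626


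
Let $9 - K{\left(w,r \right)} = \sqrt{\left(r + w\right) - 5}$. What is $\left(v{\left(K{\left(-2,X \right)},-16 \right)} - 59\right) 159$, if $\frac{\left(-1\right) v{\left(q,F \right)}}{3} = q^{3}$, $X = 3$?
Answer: $-305598 + 228006 i \approx -3.056 \cdot 10^{5} + 2.2801 \cdot 10^{5} i$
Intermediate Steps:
$K{\left(w,r \right)} = 9 - \sqrt{-5 + r + w}$ ($K{\left(w,r \right)} = 9 - \sqrt{\left(r + w\right) - 5} = 9 - \sqrt{-5 + r + w}$)
$v{\left(q,F \right)} = - 3 q^{3}$
$\left(v{\left(K{\left(-2,X \right)},-16 \right)} - 59\right) 159 = \left(- 3 \left(9 - \sqrt{-5 + 3 - 2}\right)^{3} - 59\right) 159 = \left(- 3 \left(9 - \sqrt{-4}\right)^{3} - 59\right) 159 = \left(- 3 \left(9 - 2 i\right)^{3} - 59\right) 159 = \left(-59 - 3 \left(9 - 2 i\right)^{3}\right) 159 = -9381 - 477 \left(9 - 2 i\right)^{3}$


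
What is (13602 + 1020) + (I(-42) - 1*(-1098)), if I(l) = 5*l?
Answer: 15510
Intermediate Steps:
(13602 + 1020) + (I(-42) - 1*(-1098)) = (13602 + 1020) + (5*(-42) - 1*(-1098)) = 14622 + (-210 + 1098) = 14622 + 888 = 15510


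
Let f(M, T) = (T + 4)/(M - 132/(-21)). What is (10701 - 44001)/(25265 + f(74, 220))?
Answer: -9357300/7100249 ≈ -1.3179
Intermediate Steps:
f(M, T) = (4 + T)/(44/7 + M) (f(M, T) = (4 + T)/(M - 132*(-1/21)) = (4 + T)/(M + 44/7) = (4 + T)/(44/7 + M))
(10701 - 44001)/(25265 + f(74, 220)) = (10701 - 44001)/(25265 + 7*(4 + 220)/(44 + 7*74)) = -33300/(25265 + 7*224/(44 + 518)) = -33300/(25265 + 7*224/562) = -33300/(25265 + 7*(1/562)*224) = -33300/(25265 + 784/281) = -33300/7100249/281 = -33300*281/7100249 = -9357300/7100249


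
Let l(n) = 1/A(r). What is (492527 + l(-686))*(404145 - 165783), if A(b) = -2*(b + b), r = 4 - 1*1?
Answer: 234799401821/2 ≈ 1.1740e+11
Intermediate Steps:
r = 3 (r = 4 - 1 = 3)
A(b) = -4*b
l(n) = -1/12 (l(n) = 1/(-4*3) = 1/(-12) = -1/12)
(492527 + l(-686))*(404145 - 165783) = (492527 - 1/12)*(404145 - 165783) = (5910323/12)*238362 = 234799401821/2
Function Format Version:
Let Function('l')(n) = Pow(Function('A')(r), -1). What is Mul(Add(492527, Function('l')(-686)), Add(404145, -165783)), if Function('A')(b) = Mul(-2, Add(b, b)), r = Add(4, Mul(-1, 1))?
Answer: Rational(234799401821, 2) ≈ 1.1740e+11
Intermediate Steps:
r = 3 (r = Add(4, -1) = 3)
Function('A')(b) = Mul(-4, b) (Function('A')(b) = Mul(-2, Mul(2, b)) = Mul(-4, b))
Function('l')(n) = Rational(-1, 12) (Function('l')(n) = Pow(Mul(-4, 3), -1) = Pow(-12, -1) = Rational(-1, 12))
Mul(Add(492527, Function('l')(-686)), Add(404145, -165783)) = Mul(Add(492527, Rational(-1, 12)), Add(404145, -165783)) = Mul(Rational(5910323, 12), 238362) = Rational(234799401821, 2)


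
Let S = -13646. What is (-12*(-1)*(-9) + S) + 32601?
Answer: 18847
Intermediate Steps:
(-12*(-1)*(-9) + S) + 32601 = (-12*(-1)*(-9) - 13646) + 32601 = (12*(-9) - 13646) + 32601 = (-108 - 13646) + 32601 = -13754 + 32601 = 18847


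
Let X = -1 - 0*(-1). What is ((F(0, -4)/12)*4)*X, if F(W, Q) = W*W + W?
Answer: 0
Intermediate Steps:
X = -1 (X = -1 - 1*0 = -1 + 0 = -1)
F(W, Q) = W + W² (F(W, Q) = W² + W = W + W²)
((F(0, -4)/12)*4)*X = (((0*(1 + 0))/12)*4)*(-1) = (((0*1)*(1/12))*4)*(-1) = ((0*(1/12))*4)*(-1) = (0*4)*(-1) = 0*(-1) = 0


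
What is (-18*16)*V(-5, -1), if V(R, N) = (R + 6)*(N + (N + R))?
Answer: 2016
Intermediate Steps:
V(R, N) = (6 + R)*(R + 2*N)
(-18*16)*V(-5, -1) = (-18*16)*((-5)² + 6*(-5) + 12*(-1) + 2*(-1)*(-5)) = -288*(25 - 30 - 12 + 10) = -288*(-7) = 2016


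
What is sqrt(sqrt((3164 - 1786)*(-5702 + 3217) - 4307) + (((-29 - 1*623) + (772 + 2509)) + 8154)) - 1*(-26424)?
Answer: 26424 + sqrt(10783 + I*sqrt(3428637)) ≈ 26528.0 + 8.8834*I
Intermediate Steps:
sqrt(sqrt((3164 - 1786)*(-5702 + 3217) - 4307) + (((-29 - 1*623) + (772 + 2509)) + 8154)) - 1*(-26424) = sqrt(sqrt(1378*(-2485) - 4307) + (((-29 - 623) + 3281) + 8154)) + 26424 = sqrt(sqrt(-3424330 - 4307) + ((-652 + 3281) + 8154)) + 26424 = sqrt(sqrt(-3428637) + (2629 + 8154)) + 26424 = sqrt(I*sqrt(3428637) + 10783) + 26424 = sqrt(10783 + I*sqrt(3428637)) + 26424 = 26424 + sqrt(10783 + I*sqrt(3428637))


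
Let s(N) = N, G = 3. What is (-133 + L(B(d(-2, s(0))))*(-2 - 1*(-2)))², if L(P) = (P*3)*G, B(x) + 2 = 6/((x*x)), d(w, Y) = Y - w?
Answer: 17689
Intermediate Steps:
B(x) = -2 + 6/x² (B(x) = -2 + 6/((x*x)) = -2 + 6/(x²) = -2 + 6/x²)
L(P) = 9*P (L(P) = (P*3)*3 = (3*P)*3 = 9*P)
(-133 + L(B(d(-2, s(0))))*(-2 - 1*(-2)))² = (-133 + (9*(-2 + 6/(0 - 1*(-2))²))*(-2 - 1*(-2)))² = (-133 + (9*(-2 + 6/(0 + 2)²))*(-2 + 2))² = (-133 + (9*(-2 + 6/2²))*0)² = (-133 + (9*(-2 + 6*(¼)))*0)² = (-133 + (9*(-2 + 3/2))*0)² = (-133 + (9*(-½))*0)² = (-133 - 9/2*0)² = (-133 + 0)² = (-133)² = 17689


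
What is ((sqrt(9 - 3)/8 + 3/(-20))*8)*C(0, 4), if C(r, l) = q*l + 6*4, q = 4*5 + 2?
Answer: -672/5 + 112*sqrt(6) ≈ 139.94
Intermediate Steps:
q = 22 (q = 20 + 2 = 22)
C(r, l) = 24 + 22*l (C(r, l) = 22*l + 6*4 = 22*l + 24 = 24 + 22*l)
((sqrt(9 - 3)/8 + 3/(-20))*8)*C(0, 4) = ((sqrt(9 - 3)/8 + 3/(-20))*8)*(24 + 22*4) = ((sqrt(6)*(1/8) + 3*(-1/20))*8)*(24 + 88) = ((sqrt(6)/8 - 3/20)*8)*112 = ((-3/20 + sqrt(6)/8)*8)*112 = (-6/5 + sqrt(6))*112 = -672/5 + 112*sqrt(6)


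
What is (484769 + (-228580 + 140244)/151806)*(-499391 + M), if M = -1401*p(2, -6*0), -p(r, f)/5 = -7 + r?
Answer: -19664038322557424/75903 ≈ -2.5907e+11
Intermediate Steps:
p(r, f) = 35 - 5*r (p(r, f) = -5*(-7 + r) = 35 - 5*r)
M = -35025 (M = -1401*(35 - 5*2) = -1401*(35 - 10) = -1401*25 = -35025)
(484769 + (-228580 + 140244)/151806)*(-499391 + M) = (484769 + (-228580 + 140244)/151806)*(-499391 - 35025) = (484769 - 88336*1/151806)*(-534416) = (484769 - 44168/75903)*(-534416) = (36795377239/75903)*(-534416) = -19664038322557424/75903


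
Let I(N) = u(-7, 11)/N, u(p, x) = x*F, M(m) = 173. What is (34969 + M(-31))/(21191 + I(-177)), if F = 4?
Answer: 6220134/3750763 ≈ 1.6584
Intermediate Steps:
u(p, x) = 4*x (u(p, x) = x*4 = 4*x)
I(N) = 44/N (I(N) = (4*11)/N = 44/N)
(34969 + M(-31))/(21191 + I(-177)) = (34969 + 173)/(21191 + 44/(-177)) = 35142/(21191 + 44*(-1/177)) = 35142/(21191 - 44/177) = 35142/(3750763/177) = 35142*(177/3750763) = 6220134/3750763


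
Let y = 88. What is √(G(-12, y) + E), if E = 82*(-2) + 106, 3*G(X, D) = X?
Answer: I*√62 ≈ 7.874*I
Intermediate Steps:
G(X, D) = X/3
E = -58 (E = -164 + 106 = -58)
√(G(-12, y) + E) = √((⅓)*(-12) - 58) = √(-4 - 58) = √(-62) = I*√62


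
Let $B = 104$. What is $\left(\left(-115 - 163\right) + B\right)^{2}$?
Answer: $30276$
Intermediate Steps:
$\left(\left(-115 - 163\right) + B\right)^{2} = \left(\left(-115 - 163\right) + 104\right)^{2} = \left(-278 + 104\right)^{2} = \left(-174\right)^{2} = 30276$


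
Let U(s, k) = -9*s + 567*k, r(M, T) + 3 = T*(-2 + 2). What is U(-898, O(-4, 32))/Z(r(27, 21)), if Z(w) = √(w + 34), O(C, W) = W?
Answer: 846*√31 ≈ 4710.3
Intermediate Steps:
r(M, T) = -3 (r(M, T) = -3 + T*(-2 + 2) = -3 + T*0 = -3 + 0 = -3)
Z(w) = √(34 + w)
U(-898, O(-4, 32))/Z(r(27, 21)) = (-9*(-898) + 567*32)/(√(34 - 3)) = (8082 + 18144)/(√31) = 26226*(√31/31) = 846*√31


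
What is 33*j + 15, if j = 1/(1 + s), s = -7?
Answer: 19/2 ≈ 9.5000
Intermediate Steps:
j = -1/6 (j = 1/(1 - 7) = 1/(-6) = -1/6 ≈ -0.16667)
33*j + 15 = 33*(-1/6) + 15 = -11/2 + 15 = 19/2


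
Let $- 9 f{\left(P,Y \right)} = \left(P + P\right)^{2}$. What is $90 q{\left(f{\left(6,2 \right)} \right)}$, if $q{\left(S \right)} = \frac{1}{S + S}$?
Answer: $- \frac{45}{16} \approx -2.8125$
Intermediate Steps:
$f{\left(P,Y \right)} = - \frac{4 P^{2}}{9}$ ($f{\left(P,Y \right)} = - \frac{\left(P + P\right)^{2}}{9} = - \frac{\left(2 P\right)^{2}}{9} = - \frac{4 P^{2}}{9}$)
$q{\left(S \right)} = \frac{1}{2 S}$
$90 q{\left(f{\left(6,2 \right)} \right)} = 90 \frac{1}{2 \left(- \frac{4 \cdot 6^{2}}{9}\right)} = 90 \frac{1}{2 \left(\left(- \frac{4}{9}\right) 36\right)} = 90 \frac{1}{2 \left(-16\right)} = 90 \cdot \frac{1}{2} \left(- \frac{1}{16}\right) = 90 \left(- \frac{1}{32}\right) = - \frac{45}{16}$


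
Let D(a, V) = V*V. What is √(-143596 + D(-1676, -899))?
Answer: 9*√8205 ≈ 815.23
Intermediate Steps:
D(a, V) = V²
√(-143596 + D(-1676, -899)) = √(-143596 + (-899)²) = √(-143596 + 808201) = √664605 = 9*√8205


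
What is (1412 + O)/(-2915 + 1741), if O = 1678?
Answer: -1545/587 ≈ -2.6320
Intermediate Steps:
(1412 + O)/(-2915 + 1741) = (1412 + 1678)/(-2915 + 1741) = 3090/(-1174) = 3090*(-1/1174) = -1545/587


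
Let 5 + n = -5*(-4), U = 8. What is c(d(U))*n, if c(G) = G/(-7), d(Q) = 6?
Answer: -90/7 ≈ -12.857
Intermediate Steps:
n = 15 (n = -5 - 5*(-4) = -5 + 20 = 15)
c(G) = -G/7 (c(G) = G*(-⅐) = -G/7)
c(d(U))*n = -⅐*6*15 = -6/7*15 = -90/7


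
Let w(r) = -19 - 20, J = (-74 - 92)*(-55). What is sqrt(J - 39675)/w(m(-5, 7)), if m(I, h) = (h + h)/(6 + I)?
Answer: -I*sqrt(30545)/39 ≈ -4.4813*I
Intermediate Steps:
m(I, h) = 2*h/(6 + I) (m(I, h) = (2*h)/(6 + I) = 2*h/(6 + I))
J = 9130 (J = -166*(-55) = 9130)
w(r) = -39
sqrt(J - 39675)/w(m(-5, 7)) = sqrt(9130 - 39675)/(-39) = sqrt(-30545)*(-1/39) = (I*sqrt(30545))*(-1/39) = -I*sqrt(30545)/39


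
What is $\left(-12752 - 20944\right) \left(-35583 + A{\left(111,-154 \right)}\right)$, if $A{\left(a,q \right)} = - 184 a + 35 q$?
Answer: $2068833312$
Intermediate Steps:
$\left(-12752 - 20944\right) \left(-35583 + A{\left(111,-154 \right)}\right) = \left(-12752 - 20944\right) \left(-35583 + \left(\left(-184\right) 111 + 35 \left(-154\right)\right)\right) = - 33696 \left(-35583 - 25814\right) = \left(-33696\right) \left(-61397\right) = 2068833312$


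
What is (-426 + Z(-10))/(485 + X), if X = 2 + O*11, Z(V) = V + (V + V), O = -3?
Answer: -228/227 ≈ -1.0044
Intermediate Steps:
Z(V) = 3*V (Z(V) = V + 2*V = 3*V)
X = -31 (X = 2 - 3*11 = 2 - 33 = -31)
(-426 + Z(-10))/(485 + X) = (-426 + 3*(-10))/(485 - 31) = (-426 - 30)/454 = -456*1/454 = -228/227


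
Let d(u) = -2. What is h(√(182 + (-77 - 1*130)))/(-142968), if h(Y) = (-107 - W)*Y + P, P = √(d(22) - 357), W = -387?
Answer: I*(-1400 - √359)/142968 ≈ -0.0099249*I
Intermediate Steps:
P = I*√359 (P = √(-2 - 357) = √(-359) = I*√359 ≈ 18.947*I)
h(Y) = 280*Y + I*√359 (h(Y) = (-107 - 1*(-387))*Y + I*√359 = (-107 + 387)*Y + I*√359 = 280*Y + I*√359)
h(√(182 + (-77 - 1*130)))/(-142968) = (280*√(182 + (-77 - 1*130)) + I*√359)/(-142968) = (280*√(182 + (-77 - 130)) + I*√359)*(-1/142968) = (280*√(182 - 207) + I*√359)*(-1/142968) = (280*√(-25) + I*√359)*(-1/142968) = (280*(5*I) + I*√359)*(-1/142968) = (1400*I + I*√359)*(-1/142968) = -25*I/2553 - I*√359/142968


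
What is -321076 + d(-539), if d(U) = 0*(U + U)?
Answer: -321076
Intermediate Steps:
d(U) = 0 (d(U) = 0*(2*U) = 0)
-321076 + d(-539) = -321076 + 0 = -321076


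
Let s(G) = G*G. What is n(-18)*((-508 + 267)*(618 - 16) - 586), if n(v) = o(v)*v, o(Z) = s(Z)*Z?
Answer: -15291643968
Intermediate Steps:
s(G) = G²
o(Z) = Z³ (o(Z) = Z²*Z = Z³)
n(v) = v⁴ (n(v) = v³*v = v⁴)
n(-18)*((-508 + 267)*(618 - 16) - 586) = (-18)⁴*((-508 + 267)*(618 - 16) - 586) = 104976*(-241*602 - 586) = 104976*(-145082 - 586) = 104976*(-145668) = -15291643968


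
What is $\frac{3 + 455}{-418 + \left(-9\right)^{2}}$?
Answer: $- \frac{458}{337} \approx -1.3591$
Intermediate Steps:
$\frac{3 + 455}{-418 + \left(-9\right)^{2}} = \frac{458}{-418 + 81} = \frac{458}{-337} = 458 \left(- \frac{1}{337}\right) = - \frac{458}{337}$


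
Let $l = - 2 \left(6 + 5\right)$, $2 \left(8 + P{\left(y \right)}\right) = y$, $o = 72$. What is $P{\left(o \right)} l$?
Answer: $-616$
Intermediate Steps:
$P{\left(y \right)} = -8 + \frac{y}{2}$
$l = -22$ ($l = \left(-2\right) 11 = -22$)
$P{\left(o \right)} l = \left(-8 + \frac{1}{2} \cdot 72\right) \left(-22\right) = \left(-8 + 36\right) \left(-22\right) = 28 \left(-22\right) = -616$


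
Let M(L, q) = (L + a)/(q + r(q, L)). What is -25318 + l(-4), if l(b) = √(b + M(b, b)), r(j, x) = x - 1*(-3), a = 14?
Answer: -25318 + I*√6 ≈ -25318.0 + 2.4495*I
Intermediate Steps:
r(j, x) = 3 + x (r(j, x) = x + 3 = 3 + x)
M(L, q) = (14 + L)/(3 + L + q) (M(L, q) = (L + 14)/(q + (3 + L)) = (14 + L)/(3 + L + q))
l(b) = √(b + (14 + b)/(3 + 2*b)) (l(b) = √(b + (14 + b)/(3 + b + b)) = √(b + (14 + b)/(3 + 2*b)))
-25318 + l(-4) = -25318 + √((14 - 4 - 4*(3 + 2*(-4)))/(3 + 2*(-4))) = -25318 + √((14 - 4 - 4*(3 - 8))/(3 - 8)) = -25318 + √((14 - 4 - 4*(-5))/(-5)) = -25318 + √(-(14 - 4 + 20)/5) = -25318 + √(-⅕*30) = -25318 + √(-6) = -25318 + I*√6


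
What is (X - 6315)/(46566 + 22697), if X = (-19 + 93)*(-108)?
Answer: -14307/69263 ≈ -0.20656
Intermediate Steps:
X = -7992 (X = 74*(-108) = -7992)
(X - 6315)/(46566 + 22697) = (-7992 - 6315)/(46566 + 22697) = -14307/69263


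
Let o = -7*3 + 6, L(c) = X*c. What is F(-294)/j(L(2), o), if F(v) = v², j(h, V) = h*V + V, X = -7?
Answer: 28812/65 ≈ 443.26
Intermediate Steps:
L(c) = -7*c
o = -15 (o = -21 + 6 = -15)
j(h, V) = V + V*h (j(h, V) = V*h + V = V + V*h)
F(-294)/j(L(2), o) = (-294)²/((-15*(1 - 7*2))) = 86436/((-15*(1 - 14))) = 86436/((-15*(-13))) = 86436/195 = 86436*(1/195) = 28812/65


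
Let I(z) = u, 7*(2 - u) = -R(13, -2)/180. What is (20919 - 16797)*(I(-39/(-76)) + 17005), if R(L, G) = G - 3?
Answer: 981439727/14 ≈ 7.0103e+7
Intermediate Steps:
R(L, G) = -3 + G
u = 503/252 (u = 2 - (-1)*(-3 - 2)/180/7 = 2 - (-1)*(-5*1/180)/7 = 2 - (-1)*(-1)/(7*36) = 2 - ⅐*1/36 = 2 - 1/252 = 503/252 ≈ 1.9960)
I(z) = 503/252
(20919 - 16797)*(I(-39/(-76)) + 17005) = (20919 - 16797)*(503/252 + 17005) = 4122*(4285763/252) = 981439727/14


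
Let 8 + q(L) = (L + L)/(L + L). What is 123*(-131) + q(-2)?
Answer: -16120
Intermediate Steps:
q(L) = -7 (q(L) = -8 + (L + L)/(L + L) = -8 + (2*L)/((2*L)) = -8 + (2*L)*(1/(2*L)) = -8 + 1 = -7)
123*(-131) + q(-2) = 123*(-131) - 7 = -16113 - 7 = -16120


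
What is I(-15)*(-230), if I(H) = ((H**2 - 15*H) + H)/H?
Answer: 6670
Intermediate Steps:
I(H) = (H**2 - 14*H)/H
I(-15)*(-230) = (-14 - 15)*(-230) = -29*(-230) = 6670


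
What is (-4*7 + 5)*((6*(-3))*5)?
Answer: 2070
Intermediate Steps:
(-4*7 + 5)*((6*(-3))*5) = (-28 + 5)*(-18*5) = -23*(-90) = 2070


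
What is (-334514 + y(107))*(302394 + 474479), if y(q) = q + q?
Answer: -259708643900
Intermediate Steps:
y(q) = 2*q
(-334514 + y(107))*(302394 + 474479) = (-334514 + 2*107)*(302394 + 474479) = (-334514 + 214)*776873 = -334300*776873 = -259708643900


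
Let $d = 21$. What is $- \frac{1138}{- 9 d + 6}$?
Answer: $\frac{1138}{183} \approx 6.2186$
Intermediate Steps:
$- \frac{1138}{- 9 d + 6} = - \frac{1138}{\left(-9\right) 21 + 6} = - \frac{1138}{-189 + 6} = - \frac{1138}{-183} = \left(-1138\right) \left(- \frac{1}{183}\right) = \frac{1138}{183}$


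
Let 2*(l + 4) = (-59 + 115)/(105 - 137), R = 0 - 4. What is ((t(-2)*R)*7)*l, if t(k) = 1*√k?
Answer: 273*I*√2/2 ≈ 193.04*I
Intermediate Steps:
t(k) = √k
R = -4
l = -39/8 (l = -4 + ((-59 + 115)/(105 - 137))/2 = -4 + (56/(-32))/2 = -4 + (56*(-1/32))/2 = -4 + (½)*(-7/4) = -4 - 7/8 = -39/8 ≈ -4.8750)
((t(-2)*R)*7)*l = ((√(-2)*(-4))*7)*(-39/8) = (((I*√2)*(-4))*7)*(-39/8) = (-4*I*√2*7)*(-39/8) = -28*I*√2*(-39/8) = 273*I*√2/2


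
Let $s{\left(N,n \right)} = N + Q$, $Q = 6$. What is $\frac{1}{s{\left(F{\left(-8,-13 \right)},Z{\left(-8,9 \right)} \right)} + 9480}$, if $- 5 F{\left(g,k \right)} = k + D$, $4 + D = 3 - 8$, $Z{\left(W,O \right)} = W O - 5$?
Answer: $\frac{5}{47452} \approx 0.00010537$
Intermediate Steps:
$Z{\left(W,O \right)} = -5 + O W$ ($Z{\left(W,O \right)} = O W - 5 = -5 + O W$)
$D = -9$ ($D = -4 + \left(3 - 8\right) = -4 - 5 = -9$)
$F{\left(g,k \right)} = \frac{9}{5} - \frac{k}{5}$ ($F{\left(g,k \right)} = - \frac{k - 9}{5} = - \frac{-9 + k}{5} = \frac{9}{5} - \frac{k}{5}$)
$s{\left(N,n \right)} = 6 + N$ ($s{\left(N,n \right)} = N + 6 = 6 + N$)
$\frac{1}{s{\left(F{\left(-8,-13 \right)},Z{\left(-8,9 \right)} \right)} + 9480} = \frac{1}{\left(6 + \left(\frac{9}{5} - - \frac{13}{5}\right)\right) + 9480} = \frac{1}{\left(6 + \left(\frac{9}{5} + \frac{13}{5}\right)\right) + 9480} = \frac{1}{\left(6 + \frac{22}{5}\right) + 9480} = \frac{1}{\frac{52}{5} + 9480} = \frac{1}{\frac{47452}{5}} = \frac{5}{47452}$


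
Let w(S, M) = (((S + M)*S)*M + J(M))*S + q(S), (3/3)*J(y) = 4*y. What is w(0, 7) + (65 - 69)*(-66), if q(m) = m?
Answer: 264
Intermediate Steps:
J(y) = 4*y
w(S, M) = S + S*(4*M + M*S*(M + S)) (w(S, M) = (((S + M)*S)*M + 4*M)*S + S = (((M + S)*S)*M + 4*M)*S + S = ((S*(M + S))*M + 4*M)*S + S = (M*S*(M + S) + 4*M)*S + S = (4*M + M*S*(M + S))*S + S = S*(4*M + M*S*(M + S)) + S = S + S*(4*M + M*S*(M + S)))
w(0, 7) + (65 - 69)*(-66) = 0*(1 + 4*7 + 7*0**2 + 0*7**2) + (65 - 69)*(-66) = 0*(1 + 28 + 7*0 + 0*49) - 4*(-66) = 0*(1 + 28 + 0 + 0) + 264 = 0*29 + 264 = 0 + 264 = 264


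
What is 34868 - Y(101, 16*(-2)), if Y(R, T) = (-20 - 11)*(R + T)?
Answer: 37007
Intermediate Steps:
Y(R, T) = -31*R - 31*T (Y(R, T) = -31*(R + T) = -31*R - 31*T)
34868 - Y(101, 16*(-2)) = 34868 - (-31*101 - 496*(-2)) = 34868 - (-3131 - 31*(-32)) = 34868 - (-3131 + 992) = 34868 - 1*(-2139) = 34868 + 2139 = 37007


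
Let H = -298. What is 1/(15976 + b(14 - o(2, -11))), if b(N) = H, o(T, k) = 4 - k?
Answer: 1/15678 ≈ 6.3784e-5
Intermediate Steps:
b(N) = -298
1/(15976 + b(14 - o(2, -11))) = 1/(15976 - 298) = 1/15678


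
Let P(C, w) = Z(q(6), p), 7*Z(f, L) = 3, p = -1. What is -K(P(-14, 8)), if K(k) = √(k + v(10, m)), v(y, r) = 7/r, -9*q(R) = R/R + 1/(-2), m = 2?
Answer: -√770/14 ≈ -1.9821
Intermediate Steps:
q(R) = -1/18 (q(R) = -(R/R + 1/(-2))/9 = -(1 + 1*(-½))/9 = -(1 - ½)/9 = -⅑*½ = -1/18)
Z(f, L) = 3/7 (Z(f, L) = (⅐)*3 = 3/7)
P(C, w) = 3/7
K(k) = √(7/2 + k) (K(k) = √(k + 7/2) = √(7/2 + k))
-K(P(-14, 8)) = -√(14 + 4*(3/7))/2 = -√(14 + 12/7)/2 = -√(110/7)/2 = -√770/7/2 = -√770/14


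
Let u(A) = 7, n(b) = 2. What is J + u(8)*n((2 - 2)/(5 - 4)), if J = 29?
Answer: 43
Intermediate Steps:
J + u(8)*n((2 - 2)/(5 - 4)) = 29 + 7*2 = 29 + 14 = 43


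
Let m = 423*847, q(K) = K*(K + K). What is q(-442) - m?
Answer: 32447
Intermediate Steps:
q(K) = 2*K² (q(K) = K*(2*K) = 2*K²)
m = 358281
q(-442) - m = 2*(-442)² - 1*358281 = 2*195364 - 358281 = 390728 - 358281 = 32447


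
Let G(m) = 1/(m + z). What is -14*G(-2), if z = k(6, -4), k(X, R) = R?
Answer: 7/3 ≈ 2.3333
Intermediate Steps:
z = -4
G(m) = 1/(-4 + m) (G(m) = 1/(m - 4) = 1/(-4 + m))
-14*G(-2) = -14/(-4 - 2) = -14/(-6) = -14*(-1)/6 = -1*(-7/3) = 7/3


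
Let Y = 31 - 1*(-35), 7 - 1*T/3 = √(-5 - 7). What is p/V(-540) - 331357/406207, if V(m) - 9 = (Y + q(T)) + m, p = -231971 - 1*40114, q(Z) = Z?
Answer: 1361299418002/2225608153 - 90695*I*√3/10958 ≈ 611.65 - 14.335*I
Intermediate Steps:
T = 21 - 6*I*√3 (T = 21 - 3*√(-5 - 7) = 21 - 6*I*√3 ≈ 21.0 - 10.392*I)
Y = 66 (Y = 31 + 35 = 66)
p = -272085 (p = -231971 - 40114 = -272085)
V(m) = 96 + m - 6*I*√3 (V(m) = 9 + ((66 + (21 - 6*I*√3)) + m) = 9 + ((87 - 6*I*√3) + m) = 9 + (87 + m - 6*I*√3) = 96 + m - 6*I*√3)
p/V(-540) - 331357/406207 = -272085/(96 - 540 - 6*I*√3) - 331357/406207 = -272085/(-444 - 6*I*√3) - 331357*1/406207 = -272085/(-444 - 6*I*√3) - 331357/406207 = -331357/406207 - 272085/(-444 - 6*I*√3)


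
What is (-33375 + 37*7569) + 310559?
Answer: 557237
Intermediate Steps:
(-33375 + 37*7569) + 310559 = (-33375 + 280053) + 310559 = 246678 + 310559 = 557237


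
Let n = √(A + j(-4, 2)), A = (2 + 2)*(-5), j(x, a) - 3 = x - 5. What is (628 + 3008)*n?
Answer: 3636*I*√26 ≈ 18540.0*I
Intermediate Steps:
j(x, a) = -2 + x (j(x, a) = 3 + (x - 5) = 3 + (-5 + x) = -2 + x)
A = -20 (A = 4*(-5) = -20)
n = I*√26 (n = √(-20 + (-2 - 4)) = √(-20 - 6) = √(-26) = I*√26 ≈ 5.099*I)
(628 + 3008)*n = (628 + 3008)*(I*√26) = 3636*(I*√26) = 3636*I*√26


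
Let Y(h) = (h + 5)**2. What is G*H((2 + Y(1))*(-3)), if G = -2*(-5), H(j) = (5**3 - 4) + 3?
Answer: 1240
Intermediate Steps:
Y(h) = (5 + h)**2
H(j) = 124 (H(j) = (125 - 4) + 3 = 121 + 3 = 124)
G = 10
G*H((2 + Y(1))*(-3)) = 10*124 = 1240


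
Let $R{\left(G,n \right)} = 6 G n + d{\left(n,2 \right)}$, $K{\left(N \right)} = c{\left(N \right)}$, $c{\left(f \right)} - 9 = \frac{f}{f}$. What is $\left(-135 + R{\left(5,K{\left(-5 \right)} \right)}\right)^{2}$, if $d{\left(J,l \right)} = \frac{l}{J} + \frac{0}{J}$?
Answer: $\frac{682276}{25} \approx 27291.0$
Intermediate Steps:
$c{\left(f \right)} = 10$ ($c{\left(f \right)} = 9 + \frac{f}{f} = 9 + 1 = 10$)
$K{\left(N \right)} = 10$
$d{\left(J,l \right)} = \frac{l}{J}$ ($d{\left(J,l \right)} = \frac{l}{J} + 0 = \frac{l}{J}$)
$R{\left(G,n \right)} = \frac{2}{n} + 6 G n$ ($R{\left(G,n \right)} = 6 G n + \frac{2}{n} = \frac{2}{n} + 6 G n$)
$\left(-135 + R{\left(5,K{\left(-5 \right)} \right)}\right)^{2} = \left(-135 + \left(\frac{2}{10} + 6 \cdot 5 \cdot 10\right)\right)^{2} = \left(-135 + \left(2 \cdot \frac{1}{10} + 300\right)\right)^{2} = \left(-135 + \left(\frac{1}{5} + 300\right)\right)^{2} = \left(-135 + \frac{1501}{5}\right)^{2} = \left(\frac{826}{5}\right)^{2} = \frac{682276}{25}$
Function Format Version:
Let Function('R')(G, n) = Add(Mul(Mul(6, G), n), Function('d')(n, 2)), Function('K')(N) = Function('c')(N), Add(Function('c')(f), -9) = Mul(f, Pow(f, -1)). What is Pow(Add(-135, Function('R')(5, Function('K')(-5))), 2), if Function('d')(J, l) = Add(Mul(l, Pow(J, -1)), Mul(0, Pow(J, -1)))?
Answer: Rational(682276, 25) ≈ 27291.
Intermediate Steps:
Function('c')(f) = 10 (Function('c')(f) = Add(9, Mul(f, Pow(f, -1))) = Add(9, 1) = 10)
Function('K')(N) = 10
Function('d')(J, l) = Mul(l, Pow(J, -1)) (Function('d')(J, l) = Add(Mul(l, Pow(J, -1)), 0) = Mul(l, Pow(J, -1)))
Function('R')(G, n) = Add(Mul(2, Pow(n, -1)), Mul(6, G, n)) (Function('R')(G, n) = Add(Mul(Mul(6, G), n), Mul(2, Pow(n, -1))) = Add(Mul(6, G, n), Mul(2, Pow(n, -1))) = Add(Mul(2, Pow(n, -1)), Mul(6, G, n)))
Pow(Add(-135, Function('R')(5, Function('K')(-5))), 2) = Pow(Add(-135, Add(Mul(2, Pow(10, -1)), Mul(6, 5, 10))), 2) = Pow(Add(-135, Add(Mul(2, Rational(1, 10)), 300)), 2) = Pow(Add(-135, Add(Rational(1, 5), 300)), 2) = Pow(Add(-135, Rational(1501, 5)), 2) = Pow(Rational(826, 5), 2) = Rational(682276, 25)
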